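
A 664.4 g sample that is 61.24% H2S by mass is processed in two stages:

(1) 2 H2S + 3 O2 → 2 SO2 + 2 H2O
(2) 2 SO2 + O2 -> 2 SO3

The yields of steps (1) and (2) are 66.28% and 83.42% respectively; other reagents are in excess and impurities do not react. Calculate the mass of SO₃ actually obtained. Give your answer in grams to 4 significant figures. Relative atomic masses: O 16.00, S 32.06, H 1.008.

528.5 g

Pure H2S = 664.4 × 0.6124 = 406.88 g.
M(H2S) = 2(1.008) + 32.06 = 34.076 g/mol.
M(SO3) = 32.06 + 3(16.00) = 80.06 g/mol.
n(H2S) = 406.88 / 34.076 = 11.940 mol.
Step 1 (H2S:SO2 = 2:2): theoretical n(SO2) = 11.940 mol; at 66.28% yield, n(SO2) = 7.9140 mol.
Step 2 (SO2:SO3 = 2:2): theoretical n(SO3) = 7.9140 mol, so theoretical mass = 7.9140 × 80.06 = 633.60 g.
At 83.42% yield, actual mass of SO3 = 633.60 × 0.8342 = 528.55 g.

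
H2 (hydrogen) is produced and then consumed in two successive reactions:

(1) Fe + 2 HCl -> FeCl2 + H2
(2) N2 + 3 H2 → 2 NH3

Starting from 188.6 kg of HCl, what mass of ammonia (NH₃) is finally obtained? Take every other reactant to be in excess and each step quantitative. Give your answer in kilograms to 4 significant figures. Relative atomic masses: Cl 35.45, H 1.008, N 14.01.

29.37 kg

M(HCl) = 1.008 + 35.45 = 36.458 g/mol.
M(NH3) = 14.01 + 3(1.008) = 17.034 g/mol.
188.6 kg = 188600 g.
n(HCl) = 188600 / 36.458 = 5173.1 mol.
Step 1 gives a 2:1 ratio of HCl to H2, so n(H2) = 2586.5 mol.
In step 2 the H2:NH3 ratio is 3:2, so n(NH3) = 1724.4 mol.
Mass of NH3 = 1724.4 × 17.034 = 29373 g = 29.37 kg.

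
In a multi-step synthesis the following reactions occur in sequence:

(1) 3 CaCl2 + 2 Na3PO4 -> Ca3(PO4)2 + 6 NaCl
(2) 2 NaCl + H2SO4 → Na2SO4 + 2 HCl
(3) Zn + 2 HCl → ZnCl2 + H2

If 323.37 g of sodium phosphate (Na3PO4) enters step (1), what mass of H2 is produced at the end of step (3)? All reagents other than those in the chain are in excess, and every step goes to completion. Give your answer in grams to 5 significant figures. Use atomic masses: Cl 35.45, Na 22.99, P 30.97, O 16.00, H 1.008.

5.9648 g

M(Na3PO4) = 3(22.99) + 30.97 + 4(16.00) = 163.94 g/mol.
M(H2) = 2(1.008) = 2.016 g/mol.
n(Na3PO4) = 323.37 / 163.94 = 1.97249 mol.
Reaction (1): Na3PO4→NaCl ratio 2:6 ⇒ n(NaCl) = 5.91747 mol.
Reaction (2): NaCl→HCl ratio 2:2 ⇒ n(HCl) = 5.91747 mol.
Reaction (3): HCl→H2 ratio 2:1 ⇒ n(H2) = 2.95873 mol.
Mass of H2 = 2.95873 × 2.016 = 5.96481 g.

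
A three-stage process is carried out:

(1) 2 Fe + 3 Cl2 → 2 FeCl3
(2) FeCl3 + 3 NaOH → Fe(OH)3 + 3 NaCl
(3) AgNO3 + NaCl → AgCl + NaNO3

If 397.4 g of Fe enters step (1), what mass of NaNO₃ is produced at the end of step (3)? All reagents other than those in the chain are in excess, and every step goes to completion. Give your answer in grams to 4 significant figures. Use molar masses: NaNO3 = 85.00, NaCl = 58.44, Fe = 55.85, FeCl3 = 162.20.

1814 g

n(Fe) = 397.4 / 55.85 = 7.1155 mol.
Reaction (1): Fe→FeCl3 ratio 2:2 ⇒ n(FeCl3) = 7.1155 mol.
Reaction (2): FeCl3→NaCl ratio 1:3 ⇒ n(NaCl) = 21.346 mol.
Reaction (3): NaCl→NaNO3 ratio 1:1 ⇒ n(NaNO3) = 21.346 mol.
Mass of NaNO3 = 21.346 × 85.00 = 1814.4 g.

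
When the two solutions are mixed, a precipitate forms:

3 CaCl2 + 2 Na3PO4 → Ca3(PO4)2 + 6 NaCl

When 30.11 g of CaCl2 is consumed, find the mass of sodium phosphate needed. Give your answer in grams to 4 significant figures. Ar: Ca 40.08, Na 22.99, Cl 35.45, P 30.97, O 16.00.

M(CaCl2) = 40.08 + 2(35.45) = 110.98 g/mol.
M(Na3PO4) = 3(22.99) + 30.97 + 4(16.00) = 163.94 g/mol.
n(CaCl2) = 30.110 g / 110.98 g/mol = 0.27131 mol.
From the equation the CaCl2:Na3PO4 mole ratio is 3:2, so n(Na3PO4) = 0.27131 × 2/3 = 0.18087 mol.
Mass of Na3PO4 = 0.18087 mol × 163.94 g/mol = 29.652 g.

29.65 g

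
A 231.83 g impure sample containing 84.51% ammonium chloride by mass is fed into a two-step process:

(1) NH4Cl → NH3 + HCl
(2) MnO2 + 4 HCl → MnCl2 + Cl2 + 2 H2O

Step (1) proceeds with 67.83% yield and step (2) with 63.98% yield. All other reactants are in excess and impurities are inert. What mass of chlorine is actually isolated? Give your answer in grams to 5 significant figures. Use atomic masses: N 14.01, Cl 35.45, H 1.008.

28.174 g

Pure NH4Cl = 231.83 × 0.8451 = 195.920 g.
M(NH4Cl) = 14.01 + 4(1.008) + 35.45 = 53.492 g/mol.
M(Cl2) = 2(35.45) = 70.90 g/mol.
n(NH4Cl) = 195.920 / 53.492 = 3.66260 mol.
Step 1 (NH4Cl:HCl = 1:1): theoretical n(HCl) = 3.66260 mol; at 67.83% yield, n(HCl) = 2.48434 mol.
Step 2 (HCl:Cl2 = 4:1): theoretical n(Cl2) = 0.621085 mol, so theoretical mass = 0.621085 × 70.90 = 44.0349 g.
At 63.98% yield, actual mass of Cl2 = 44.0349 × 0.6398 = 28.1735 g.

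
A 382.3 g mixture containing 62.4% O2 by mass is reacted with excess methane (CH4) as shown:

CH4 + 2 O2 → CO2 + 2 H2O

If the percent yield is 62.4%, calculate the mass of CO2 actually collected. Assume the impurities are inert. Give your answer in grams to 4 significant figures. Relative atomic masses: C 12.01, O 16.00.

Pure O2 available = 382.3 g × 0.624 = 238.56 g.
M(O2) = 2(16.00) = 32.00 g/mol.
M(CO2) = 12.01 + 2(16.00) = 44.01 g/mol.
n(O2) = 238.56 g / 32.00 g/mol = 7.4549 mol.
From the equation the O2:CO2 mole ratio is 2:1, so n(CO2) = 7.4549 × 1/2 = 3.7274 mol.
Mass of CO2 = 3.7274 mol × 44.01 g/mol = 164.04 g.
Actual mass collected = 164.04 g × 0.624 = 102.36 g.

102.4 g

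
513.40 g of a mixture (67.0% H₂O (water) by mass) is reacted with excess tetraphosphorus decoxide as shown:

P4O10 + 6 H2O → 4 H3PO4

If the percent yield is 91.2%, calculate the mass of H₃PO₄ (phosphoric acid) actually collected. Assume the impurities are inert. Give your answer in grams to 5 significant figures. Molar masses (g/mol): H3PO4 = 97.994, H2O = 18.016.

1137.6 g

Pure H2O available = 513.40 g × 0.670 = 343.978 g.
n(H2O) = 343.978 g / 18.016 g/mol = 19.0929 mol.
From the equation the H2O:H3PO4 mole ratio is 6:4, so n(H3PO4) = 19.0929 × 4/6 = 12.7286 mol.
Mass of H3PO4 = 12.7286 mol × 97.994 g/mol = 1247.33 g.
Actual mass collected = 1247.33 g × 0.912 = 1137.56 g.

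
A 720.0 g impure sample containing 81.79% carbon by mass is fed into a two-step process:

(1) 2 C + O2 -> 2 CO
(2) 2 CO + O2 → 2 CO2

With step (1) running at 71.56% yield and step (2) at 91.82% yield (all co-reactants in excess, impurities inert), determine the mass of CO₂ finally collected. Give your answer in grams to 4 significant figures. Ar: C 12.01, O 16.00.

Pure C = 720.0 × 0.8179 = 588.89 g.
M(C) = 12.01 g/mol.
M(CO2) = 12.01 + 2(16.00) = 44.01 g/mol.
n(C) = 588.89 / 12.01 = 49.033 mol.
Step 1 (C:CO = 2:2): theoretical n(CO) = 49.033 mol; at 71.56% yield, n(CO) = 35.088 mol.
Step 2 (CO:CO2 = 2:2): theoretical n(CO2) = 35.088 mol, so theoretical mass = 35.088 × 44.01 = 1544.2 g.
At 91.82% yield, actual mass of CO2 = 1544.2 × 0.9182 = 1417.9 g.

1418 g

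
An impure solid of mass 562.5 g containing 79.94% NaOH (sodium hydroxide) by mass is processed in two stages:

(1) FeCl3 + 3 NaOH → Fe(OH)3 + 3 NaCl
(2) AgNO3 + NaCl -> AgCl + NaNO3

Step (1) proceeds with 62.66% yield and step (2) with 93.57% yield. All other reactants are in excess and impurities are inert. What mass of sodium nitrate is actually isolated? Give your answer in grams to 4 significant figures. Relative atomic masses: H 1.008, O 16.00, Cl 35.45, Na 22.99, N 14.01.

560.3 g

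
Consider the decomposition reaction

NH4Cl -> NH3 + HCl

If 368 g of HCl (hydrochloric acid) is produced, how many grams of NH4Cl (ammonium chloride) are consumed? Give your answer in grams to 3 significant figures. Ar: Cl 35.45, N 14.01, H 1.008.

540 g

M(HCl) = 1.008 + 35.45 = 36.458 g/mol.
M(NH4Cl) = 14.01 + 4(1.008) + 35.45 = 53.492 g/mol.
n(HCl) = 368.0 g / 36.458 g/mol = 10.09 mol.
From the equation the HCl:NH4Cl mole ratio is 1:1, so n(NH4Cl) = 10.09 × 1/1 = 10.09 mol.
Mass of NH4Cl = 10.09 mol × 53.492 g/mol = 539.9 g.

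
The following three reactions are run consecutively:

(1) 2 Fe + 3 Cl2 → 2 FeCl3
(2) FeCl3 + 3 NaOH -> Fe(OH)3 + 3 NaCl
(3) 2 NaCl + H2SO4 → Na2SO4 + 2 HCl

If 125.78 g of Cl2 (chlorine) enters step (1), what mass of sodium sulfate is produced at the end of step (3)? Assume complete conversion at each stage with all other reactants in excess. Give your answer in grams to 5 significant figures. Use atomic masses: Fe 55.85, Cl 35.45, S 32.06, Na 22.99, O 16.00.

M(Cl2) = 2(35.45) = 70.90 g/mol.
M(Na2SO4) = 2(22.99) + 32.06 + 4(16.00) = 142.04 g/mol.
n(Cl2) = 125.78 / 70.90 = 1.77405 mol.
Reaction (1): Cl2→FeCl3 ratio 3:2 ⇒ n(FeCl3) = 1.18270 mol.
Reaction (2): FeCl3→NaCl ratio 1:3 ⇒ n(NaCl) = 3.54810 mol.
Reaction (3): NaCl→Na2SO4 ratio 2:1 ⇒ n(Na2SO4) = 1.77405 mol.
Mass of Na2SO4 = 1.77405 × 142.04 = 251.986 g.

251.99 g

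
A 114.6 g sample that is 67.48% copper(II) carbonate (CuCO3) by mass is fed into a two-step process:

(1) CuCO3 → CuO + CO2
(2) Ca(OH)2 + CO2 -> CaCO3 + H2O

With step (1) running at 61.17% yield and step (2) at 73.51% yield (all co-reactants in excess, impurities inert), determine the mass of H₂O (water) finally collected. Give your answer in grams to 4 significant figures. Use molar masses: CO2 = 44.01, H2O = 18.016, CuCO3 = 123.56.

Pure CuCO3 = 114.6 × 0.6748 = 77.332 g.
n(CuCO3) = 77.332 / 123.56 = 0.62587 mol.
Step 1 (CuCO3:CO2 = 1:1): theoretical n(CO2) = 0.62587 mol; at 61.17% yield, n(CO2) = 0.38284 mol.
Step 2 (CO2:H2O = 1:1): theoretical n(H2O) = 0.38284 mol, so theoretical mass = 0.38284 × 18.016 = 6.8973 g.
At 73.51% yield, actual mass of H2O = 6.8973 × 0.7351 = 5.0702 g.

5.070 g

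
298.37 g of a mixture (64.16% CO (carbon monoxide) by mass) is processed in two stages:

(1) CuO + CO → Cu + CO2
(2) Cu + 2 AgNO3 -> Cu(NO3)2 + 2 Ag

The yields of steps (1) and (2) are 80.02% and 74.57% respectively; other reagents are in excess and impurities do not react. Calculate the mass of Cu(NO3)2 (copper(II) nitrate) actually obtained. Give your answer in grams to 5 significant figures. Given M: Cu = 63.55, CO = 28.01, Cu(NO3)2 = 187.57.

764.95 g

Pure CO = 298.37 × 0.6416 = 191.434 g.
n(CO) = 191.434 / 28.01 = 6.83449 mol.
Step 1 (CO:Cu = 1:1): theoretical n(Cu) = 6.83449 mol; at 80.02% yield, n(Cu) = 5.46896 mol.
Step 2 (Cu:Cu(NO3)2 = 1:1): theoretical n(Cu(NO3)2) = 5.46896 mol, so theoretical mass = 5.46896 × 187.57 = 1025.81 g.
At 74.57% yield, actual mass of Cu(NO3)2 = 1025.81 × 0.7457 = 764.949 g.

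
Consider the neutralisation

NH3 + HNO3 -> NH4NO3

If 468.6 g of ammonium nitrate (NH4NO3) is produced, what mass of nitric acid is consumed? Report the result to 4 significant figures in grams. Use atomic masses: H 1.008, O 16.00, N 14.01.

368.9 g

M(NH4NO3) = 2(14.01) + 4(1.008) + 3(16.00) = 80.052 g/mol.
M(HNO3) = 1.008 + 14.01 + 3(16.00) = 63.018 g/mol.
n(NH4NO3) = 468.60 g / 80.052 g/mol = 5.8537 mol.
From the equation the NH4NO3:HNO3 mole ratio is 1:1, so n(HNO3) = 5.8537 × 1/1 = 5.8537 mol.
Mass of HNO3 = 5.8537 mol × 63.018 g/mol = 368.89 g.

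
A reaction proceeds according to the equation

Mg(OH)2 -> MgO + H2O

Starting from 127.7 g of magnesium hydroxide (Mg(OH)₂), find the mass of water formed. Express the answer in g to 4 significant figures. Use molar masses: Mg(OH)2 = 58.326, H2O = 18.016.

n(Mg(OH)2) = 127.70 g / 58.326 g/mol = 2.1894 mol.
From the equation the Mg(OH)2:H2O mole ratio is 1:1, so n(H2O) = 2.1894 × 1/1 = 2.1894 mol.
Mass of H2O = 2.1894 mol × 18.016 g/mol = 39.445 g.

39.44 g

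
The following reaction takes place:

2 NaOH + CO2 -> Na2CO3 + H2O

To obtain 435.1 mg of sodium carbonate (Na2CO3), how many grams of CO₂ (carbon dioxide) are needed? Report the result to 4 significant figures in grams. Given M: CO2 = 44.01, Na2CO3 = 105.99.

0.1807 g

Convert: 435.1 mg = 0.43510 g.
n(Na2CO3) = 0.43510 g / 105.99 g/mol = 0.0041051 mol.
From the equation the Na2CO3:CO2 mole ratio is 1:1, so n(CO2) = 0.0041051 × 1/1 = 0.0041051 mol.
Mass of CO2 = 0.0041051 mol × 44.01 g/mol = 0.18067 g.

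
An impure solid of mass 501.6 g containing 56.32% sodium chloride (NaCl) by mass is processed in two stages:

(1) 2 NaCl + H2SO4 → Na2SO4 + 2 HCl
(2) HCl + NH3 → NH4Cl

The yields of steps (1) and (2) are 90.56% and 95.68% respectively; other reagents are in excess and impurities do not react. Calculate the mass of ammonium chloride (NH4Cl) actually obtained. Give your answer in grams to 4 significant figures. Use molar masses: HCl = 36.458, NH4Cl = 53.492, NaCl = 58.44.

224.1 g

Pure NaCl = 501.6 × 0.5632 = 282.50 g.
n(NaCl) = 282.50 / 58.44 = 4.8340 mol.
Step 1 (NaCl:HCl = 2:2): theoretical n(HCl) = 4.8340 mol; at 90.56% yield, n(HCl) = 4.3777 mol.
Step 2 (HCl:NH4Cl = 1:1): theoretical n(NH4Cl) = 4.3777 mol, so theoretical mass = 4.3777 × 53.492 = 234.17 g.
At 95.68% yield, actual mass of NH4Cl = 234.17 × 0.9568 = 224.06 g.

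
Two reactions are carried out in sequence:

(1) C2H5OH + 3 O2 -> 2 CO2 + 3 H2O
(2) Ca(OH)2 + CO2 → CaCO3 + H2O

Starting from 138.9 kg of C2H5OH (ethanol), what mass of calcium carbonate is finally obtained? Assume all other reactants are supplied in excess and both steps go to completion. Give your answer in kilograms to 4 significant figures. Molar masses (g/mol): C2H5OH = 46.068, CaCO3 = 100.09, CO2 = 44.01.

138.9 kg = 138900 g.
n(C2H5OH) = 138900 / 46.068 = 3015.1 mol.
Step 1 gives a 1:2 ratio of C2H5OH to CO2, so n(CO2) = 6030.2 mol.
In step 2 the CO2:CaCO3 ratio is 1:1, so n(CaCO3) = 6030.2 mol.
Mass of CaCO3 = 6030.2 × 100.09 = 603560 g = 603.6 kg.

603.6 kg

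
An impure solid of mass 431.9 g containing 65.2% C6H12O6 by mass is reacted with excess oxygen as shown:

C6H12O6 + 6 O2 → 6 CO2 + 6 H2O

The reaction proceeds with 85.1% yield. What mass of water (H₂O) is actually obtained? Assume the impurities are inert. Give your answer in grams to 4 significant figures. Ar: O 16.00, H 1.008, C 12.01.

Pure C6H12O6 available = 431.9 g × 0.652 = 281.60 g.
M(C6H12O6) = 6(12.01) + 12(1.008) + 6(16.00) = 180.156 g/mol.
M(H2O) = 2(1.008) + 16.00 = 18.016 g/mol.
n(C6H12O6) = 281.60 g / 180.156 g/mol = 1.5631 mol.
From the equation the C6H12O6:H2O mole ratio is 1:6, so n(H2O) = 1.5631 × 6/1 = 9.3785 mol.
Mass of H2O = 9.3785 mol × 18.016 g/mol = 168.96 g.
Actual mass collected = 168.96 g × 0.851 = 143.79 g.

143.8 g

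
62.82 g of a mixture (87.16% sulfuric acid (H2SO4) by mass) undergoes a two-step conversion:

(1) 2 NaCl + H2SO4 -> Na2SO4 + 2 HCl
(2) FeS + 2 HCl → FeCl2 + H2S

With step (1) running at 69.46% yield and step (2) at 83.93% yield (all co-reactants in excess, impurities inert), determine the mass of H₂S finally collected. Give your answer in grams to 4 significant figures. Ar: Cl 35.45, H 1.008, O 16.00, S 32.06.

Pure H2SO4 = 62.82 × 0.8716 = 54.754 g.
M(H2SO4) = 2(1.008) + 32.06 + 4(16.00) = 98.076 g/mol.
M(H2S) = 2(1.008) + 32.06 = 34.076 g/mol.
n(H2SO4) = 54.754 / 98.076 = 0.55828 mol.
Step 1 (H2SO4:HCl = 1:2): theoretical n(HCl) = 1.1166 mol; at 69.46% yield, n(HCl) = 0.77556 mol.
Step 2 (HCl:H2S = 2:1): theoretical n(H2S) = 0.38778 mol, so theoretical mass = 0.38778 × 34.076 = 13.214 g.
At 83.93% yield, actual mass of H2S = 13.214 × 0.8393 = 11.091 g.

11.09 g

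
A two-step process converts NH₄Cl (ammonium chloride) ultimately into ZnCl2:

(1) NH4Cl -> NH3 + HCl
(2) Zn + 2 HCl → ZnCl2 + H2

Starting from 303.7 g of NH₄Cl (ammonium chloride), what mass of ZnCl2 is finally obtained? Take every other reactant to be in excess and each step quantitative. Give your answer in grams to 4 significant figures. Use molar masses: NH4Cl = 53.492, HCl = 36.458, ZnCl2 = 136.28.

n(NH4Cl) = 303.70 / 53.492 = 5.6775 mol.
Step 1 gives a 1:1 ratio of NH4Cl to HCl, so n(HCl) = 5.6775 mol.
In step 2 the HCl:ZnCl2 ratio is 2:1, so n(ZnCl2) = 2.8387 mol.
Mass of ZnCl2 = 2.8387 × 136.28 = 386.86 g.

386.9 g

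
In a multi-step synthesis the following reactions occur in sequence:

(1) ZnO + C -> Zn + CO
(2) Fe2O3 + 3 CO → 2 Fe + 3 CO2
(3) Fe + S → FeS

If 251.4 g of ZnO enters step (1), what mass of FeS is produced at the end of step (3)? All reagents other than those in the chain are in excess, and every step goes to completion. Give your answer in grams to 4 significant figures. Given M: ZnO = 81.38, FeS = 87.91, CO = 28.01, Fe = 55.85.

n(ZnO) = 251.4 / 81.38 = 3.0892 mol.
Reaction (1): ZnO→CO ratio 1:1 ⇒ n(CO) = 3.0892 mol.
Reaction (2): CO→Fe ratio 3:2 ⇒ n(Fe) = 2.0595 mol.
Reaction (3): Fe→FeS ratio 1:1 ⇒ n(FeS) = 2.0595 mol.
Mass of FeS = 2.0595 × 87.91 = 181.05 g.

181.0 g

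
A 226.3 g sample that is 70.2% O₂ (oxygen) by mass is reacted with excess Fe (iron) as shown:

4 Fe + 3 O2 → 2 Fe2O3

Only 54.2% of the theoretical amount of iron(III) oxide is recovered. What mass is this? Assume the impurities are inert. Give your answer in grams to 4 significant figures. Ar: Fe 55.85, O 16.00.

286.5 g

Pure O2 available = 226.3 g × 0.702 = 158.86 g.
M(O2) = 2(16.00) = 32.00 g/mol.
M(Fe2O3) = 2(55.85) + 3(16.00) = 159.70 g/mol.
n(O2) = 158.86 g / 32.00 g/mol = 4.9645 mol.
From the equation the O2:Fe2O3 mole ratio is 3:2, so n(Fe2O3) = 4.9645 × 2/3 = 3.3096 mol.
Mass of Fe2O3 = 3.3096 mol × 159.70 g/mol = 528.55 g.
Actual mass collected = 528.55 g × 0.542 = 286.47 g.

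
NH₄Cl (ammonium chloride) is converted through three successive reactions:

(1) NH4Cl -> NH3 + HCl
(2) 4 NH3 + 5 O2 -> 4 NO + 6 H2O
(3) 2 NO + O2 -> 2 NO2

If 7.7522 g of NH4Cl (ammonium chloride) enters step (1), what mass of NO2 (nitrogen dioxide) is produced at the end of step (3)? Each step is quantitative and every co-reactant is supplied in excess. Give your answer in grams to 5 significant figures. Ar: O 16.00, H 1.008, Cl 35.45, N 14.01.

M(NH4Cl) = 14.01 + 4(1.008) + 35.45 = 53.492 g/mol.
M(NO2) = 14.01 + 2(16.00) = 46.01 g/mol.
n(NH4Cl) = 7.7522 / 53.492 = 0.144923 mol.
Reaction (1): NH4Cl→NH3 ratio 1:1 ⇒ n(NH3) = 0.144923 mol.
Reaction (2): NH3→NO ratio 4:4 ⇒ n(NO) = 0.144923 mol.
Reaction (3): NO→NO2 ratio 2:2 ⇒ n(NO2) = 0.144923 mol.
Mass of NO2 = 0.144923 × 46.01 = 6.66789 g.

6.6679 g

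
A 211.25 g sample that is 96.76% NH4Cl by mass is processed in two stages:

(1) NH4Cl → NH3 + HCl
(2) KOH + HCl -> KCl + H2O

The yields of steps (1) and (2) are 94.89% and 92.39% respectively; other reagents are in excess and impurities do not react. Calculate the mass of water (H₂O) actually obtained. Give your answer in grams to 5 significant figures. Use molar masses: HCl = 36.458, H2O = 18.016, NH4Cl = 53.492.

60.354 g

Pure NH4Cl = 211.25 × 0.9676 = 204.405 g.
n(NH4Cl) = 204.405 / 53.492 = 3.82123 mol.
Step 1 (NH4Cl:HCl = 1:1): theoretical n(HCl) = 3.82123 mol; at 94.89% yield, n(HCl) = 3.62597 mol.
Step 2 (HCl:H2O = 1:1): theoretical n(H2O) = 3.62597 mol, so theoretical mass = 3.62597 × 18.016 = 65.3255 g.
At 92.39% yield, actual mass of H2O = 65.3255 × 0.9239 = 60.3542 g.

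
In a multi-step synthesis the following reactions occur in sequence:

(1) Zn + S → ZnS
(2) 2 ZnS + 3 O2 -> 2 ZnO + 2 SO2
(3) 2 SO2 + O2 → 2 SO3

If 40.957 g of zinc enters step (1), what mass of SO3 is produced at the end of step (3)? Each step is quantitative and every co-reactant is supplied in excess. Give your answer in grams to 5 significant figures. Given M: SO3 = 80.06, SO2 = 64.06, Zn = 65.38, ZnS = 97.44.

n(Zn) = 40.957 / 65.38 = 0.626445 mol.
Reaction (1): Zn→ZnS ratio 1:1 ⇒ n(ZnS) = 0.626445 mol.
Reaction (2): ZnS→SO2 ratio 2:2 ⇒ n(SO2) = 0.626445 mol.
Reaction (3): SO2→SO3 ratio 2:2 ⇒ n(SO3) = 0.626445 mol.
Mass of SO3 = 0.626445 × 80.06 = 50.1532 g.

50.153 g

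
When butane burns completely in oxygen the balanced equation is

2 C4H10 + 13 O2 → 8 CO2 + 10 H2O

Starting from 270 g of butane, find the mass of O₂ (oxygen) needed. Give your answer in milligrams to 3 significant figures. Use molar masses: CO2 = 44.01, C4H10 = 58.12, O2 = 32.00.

n(C4H10) = 270.0 g / 58.12 g/mol = 4.646 mol.
From the equation the C4H10:O2 mole ratio is 2:13, so n(O2) = 4.646 × 13/2 = 30.20 mol.
Mass of O2 = 30.20 mol × 32.00 g/mol = 966.3 g.
Converting to mg: 966.3 g = 966000 mg.

966000 mg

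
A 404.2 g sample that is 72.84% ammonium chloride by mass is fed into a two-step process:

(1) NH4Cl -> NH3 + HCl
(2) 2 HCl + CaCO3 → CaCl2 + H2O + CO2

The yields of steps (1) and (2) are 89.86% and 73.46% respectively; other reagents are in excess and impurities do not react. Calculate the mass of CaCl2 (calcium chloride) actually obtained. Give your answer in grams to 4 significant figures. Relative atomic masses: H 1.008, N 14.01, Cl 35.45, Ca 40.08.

201.6 g

Pure NH4Cl = 404.2 × 0.7284 = 294.42 g.
M(NH4Cl) = 14.01 + 4(1.008) + 35.45 = 53.492 g/mol.
M(CaCl2) = 40.08 + 2(35.45) = 110.98 g/mol.
n(NH4Cl) = 294.42 / 53.492 = 5.5040 mol.
Step 1 (NH4Cl:HCl = 1:1): theoretical n(HCl) = 5.5040 mol; at 89.86% yield, n(HCl) = 4.9459 mol.
Step 2 (HCl:CaCl2 = 2:1): theoretical n(CaCl2) = 2.4729 mol, so theoretical mass = 2.4729 × 110.98 = 274.45 g.
At 73.46% yield, actual mass of CaCl2 = 274.45 × 0.7346 = 201.61 g.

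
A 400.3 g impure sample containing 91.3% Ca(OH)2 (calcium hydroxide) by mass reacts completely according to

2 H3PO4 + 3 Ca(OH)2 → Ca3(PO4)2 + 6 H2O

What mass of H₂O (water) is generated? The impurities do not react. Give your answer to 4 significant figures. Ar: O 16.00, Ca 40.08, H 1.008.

Mass of pure Ca(OH)2 = 400.3 g × 0.913 = 365.47 g.
M(Ca(OH)2) = 40.08 + 2(16.00) + 2(1.008) = 74.096 g/mol.
M(H2O) = 2(1.008) + 16.00 = 18.016 g/mol.
n(Ca(OH)2) = 365.47 g / 74.096 g/mol = 4.9324 mol.
From the equation the Ca(OH)2:H2O mole ratio is 3:6, so n(H2O) = 4.9324 × 6/3 = 9.8649 mol.
Mass of H2O = 9.8649 mol × 18.016 g/mol = 177.73 g.

177.7 g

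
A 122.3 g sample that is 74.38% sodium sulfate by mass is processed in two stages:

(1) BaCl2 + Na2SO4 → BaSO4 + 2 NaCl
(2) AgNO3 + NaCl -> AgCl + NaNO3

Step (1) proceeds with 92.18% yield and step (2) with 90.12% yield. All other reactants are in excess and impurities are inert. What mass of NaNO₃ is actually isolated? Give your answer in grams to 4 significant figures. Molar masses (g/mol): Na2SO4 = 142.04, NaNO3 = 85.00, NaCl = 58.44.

90.44 g

Pure Na2SO4 = 122.3 × 0.7438 = 90.967 g.
n(Na2SO4) = 90.967 / 142.04 = 0.64043 mol.
Step 1 (Na2SO4:NaCl = 1:2): theoretical n(NaCl) = 1.2809 mol; at 92.18% yield, n(NaCl) = 1.1807 mol.
Step 2 (NaCl:NaNO3 = 1:1): theoretical n(NaNO3) = 1.1807 mol, so theoretical mass = 1.1807 × 85.00 = 100.36 g.
At 90.12% yield, actual mass of NaNO3 = 100.36 × 0.9012 = 90.444 g.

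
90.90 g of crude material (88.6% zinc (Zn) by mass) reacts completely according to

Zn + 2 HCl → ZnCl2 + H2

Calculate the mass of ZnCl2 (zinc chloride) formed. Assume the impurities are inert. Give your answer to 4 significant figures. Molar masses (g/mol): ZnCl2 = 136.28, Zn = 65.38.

167.9 g

Mass of pure Zn = 90.90 g × 0.886 = 80.537 g.
n(Zn) = 80.537 g / 65.38 g/mol = 1.2318 mol.
From the equation the Zn:ZnCl2 mole ratio is 1:1, so n(ZnCl2) = 1.2318 × 1/1 = 1.2318 mol.
Mass of ZnCl2 = 1.2318 mol × 136.28 g/mol = 167.87 g.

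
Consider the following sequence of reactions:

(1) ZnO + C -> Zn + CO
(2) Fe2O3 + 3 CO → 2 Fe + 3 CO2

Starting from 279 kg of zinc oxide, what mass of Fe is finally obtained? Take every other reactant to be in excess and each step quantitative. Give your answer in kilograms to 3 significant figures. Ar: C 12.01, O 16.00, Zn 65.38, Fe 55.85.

128 kg

M(ZnO) = 65.38 + 16.00 = 81.38 g/mol.
M(Fe) = 55.85 g/mol.
279 kg = 279000 g.
n(ZnO) = 279000 / 81.38 = 3428 mol.
Step 1 gives a 1:1 ratio of ZnO to CO, so n(CO) = 3428 mol.
In step 2 the CO:Fe ratio is 3:2, so n(Fe) = 2286 mol.
Mass of Fe = 2286 × 55.85 = 127600 g = 128 kg.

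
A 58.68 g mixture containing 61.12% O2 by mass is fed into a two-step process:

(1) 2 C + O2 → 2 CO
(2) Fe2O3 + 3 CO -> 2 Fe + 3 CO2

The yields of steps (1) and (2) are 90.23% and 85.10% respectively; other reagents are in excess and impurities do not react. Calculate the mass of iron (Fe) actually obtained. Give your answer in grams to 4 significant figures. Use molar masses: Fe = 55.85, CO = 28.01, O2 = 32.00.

64.09 g

Pure O2 = 58.68 × 0.6112 = 35.865 g.
n(O2) = 35.865 / 32.00 = 1.1208 mol.
Step 1 (O2:CO = 1:2): theoretical n(CO) = 2.2416 mol; at 90.23% yield, n(CO) = 2.0226 mol.
Step 2 (CO:Fe = 3:2): theoretical n(Fe) = 1.3484 mol, so theoretical mass = 1.3484 × 55.85 = 75.307 g.
At 85.10% yield, actual mass of Fe = 75.307 × 0.8510 = 64.086 g.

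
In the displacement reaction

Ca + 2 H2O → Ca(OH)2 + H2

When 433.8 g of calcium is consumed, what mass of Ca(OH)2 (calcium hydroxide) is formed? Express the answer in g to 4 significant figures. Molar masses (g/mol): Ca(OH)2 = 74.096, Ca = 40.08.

802.0 g

n(Ca) = 433.80 g / 40.08 g/mol = 10.823 mol.
From the equation the Ca:Ca(OH)2 mole ratio is 1:1, so n(Ca(OH)2) = 10.823 × 1/1 = 10.823 mol.
Mass of Ca(OH)2 = 10.823 mol × 74.096 g/mol = 801.97 g.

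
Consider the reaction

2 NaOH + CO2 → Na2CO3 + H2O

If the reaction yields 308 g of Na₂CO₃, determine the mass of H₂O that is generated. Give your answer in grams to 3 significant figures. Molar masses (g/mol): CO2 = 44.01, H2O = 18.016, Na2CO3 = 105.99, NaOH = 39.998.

n(Na2CO3) = 308.0 g / 105.99 g/mol = 2.906 mol.
From the equation the Na2CO3:H2O mole ratio is 1:1, so n(H2O) = 2.906 × 1/1 = 2.906 mol.
Mass of H2O = 2.906 mol × 18.016 g/mol = 52.35 g.

52.4 g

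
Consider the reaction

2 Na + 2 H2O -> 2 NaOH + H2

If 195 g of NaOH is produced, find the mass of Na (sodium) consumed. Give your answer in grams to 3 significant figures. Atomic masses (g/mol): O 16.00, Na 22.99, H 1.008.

112 g

M(NaOH) = 22.99 + 16.00 + 1.008 = 39.998 g/mol.
M(Na) = 22.99 g/mol.
n(NaOH) = 195.0 g / 39.998 g/mol = 4.875 mol.
From the equation the NaOH:Na mole ratio is 2:2, so n(Na) = 4.875 × 2/2 = 4.875 mol.
Mass of Na = 4.875 mol × 22.99 g/mol = 112.1 g.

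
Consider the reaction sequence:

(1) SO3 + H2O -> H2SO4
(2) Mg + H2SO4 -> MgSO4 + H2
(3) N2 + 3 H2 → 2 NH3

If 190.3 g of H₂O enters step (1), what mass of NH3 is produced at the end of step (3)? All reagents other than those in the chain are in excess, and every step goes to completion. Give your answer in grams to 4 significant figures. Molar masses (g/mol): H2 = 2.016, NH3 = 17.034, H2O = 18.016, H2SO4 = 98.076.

n(H2O) = 190.3 / 18.016 = 10.563 mol.
Reaction (1): H2O→H2SO4 ratio 1:1 ⇒ n(H2SO4) = 10.563 mol.
Reaction (2): H2SO4→H2 ratio 1:1 ⇒ n(H2) = 10.563 mol.
Reaction (3): H2→NH3 ratio 3:2 ⇒ n(NH3) = 7.0419 mol.
Mass of NH3 = 7.0419 × 17.034 = 119.95 g.

120.0 g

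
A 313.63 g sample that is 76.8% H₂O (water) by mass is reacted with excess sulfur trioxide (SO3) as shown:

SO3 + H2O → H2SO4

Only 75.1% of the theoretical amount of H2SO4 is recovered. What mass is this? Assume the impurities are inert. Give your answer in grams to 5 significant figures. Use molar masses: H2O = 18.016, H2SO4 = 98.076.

984.74 g

Pure H2O available = 313.63 g × 0.768 = 240.868 g.
n(H2O) = 240.868 g / 18.016 g/mol = 13.3697 mol.
From the equation the H2O:H2SO4 mole ratio is 1:1, so n(H2SO4) = 13.3697 × 1/1 = 13.3697 mol.
Mass of H2SO4 = 13.3697 mol × 98.076 g/mol = 1311.24 g.
Actual mass collected = 1311.24 g × 0.751 = 984.744 g.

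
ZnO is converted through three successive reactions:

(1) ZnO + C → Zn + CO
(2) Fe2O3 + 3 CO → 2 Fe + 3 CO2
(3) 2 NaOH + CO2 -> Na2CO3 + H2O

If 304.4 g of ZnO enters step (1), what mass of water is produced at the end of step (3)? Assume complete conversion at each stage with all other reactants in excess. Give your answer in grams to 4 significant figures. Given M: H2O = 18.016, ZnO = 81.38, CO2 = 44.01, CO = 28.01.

n(ZnO) = 304.4 / 81.38 = 3.7405 mol.
Reaction (1): ZnO→CO ratio 1:1 ⇒ n(CO) = 3.7405 mol.
Reaction (2): CO→CO2 ratio 3:3 ⇒ n(CO2) = 3.7405 mol.
Reaction (3): CO2→H2O ratio 1:1 ⇒ n(H2O) = 3.7405 mol.
Mass of H2O = 3.7405 × 18.016 = 67.388 g.

67.39 g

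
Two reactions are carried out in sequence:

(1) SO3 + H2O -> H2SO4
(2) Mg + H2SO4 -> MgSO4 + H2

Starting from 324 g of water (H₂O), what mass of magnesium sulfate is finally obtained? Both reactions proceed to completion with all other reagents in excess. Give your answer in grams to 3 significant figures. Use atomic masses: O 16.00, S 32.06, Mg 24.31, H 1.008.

2160 g

M(H2O) = 2(1.008) + 16.00 = 18.016 g/mol.
M(MgSO4) = 24.31 + 32.06 + 4(16.00) = 120.37 g/mol.
n(H2O) = 324.0 / 18.016 = 17.98 mol.
Step 1 gives a 1:1 ratio of H2O to H2SO4, so n(H2SO4) = 17.98 mol.
In step 2 the H2SO4:MgSO4 ratio is 1:1, so n(MgSO4) = 17.98 mol.
Mass of MgSO4 = 17.98 × 120.37 = 2165 g.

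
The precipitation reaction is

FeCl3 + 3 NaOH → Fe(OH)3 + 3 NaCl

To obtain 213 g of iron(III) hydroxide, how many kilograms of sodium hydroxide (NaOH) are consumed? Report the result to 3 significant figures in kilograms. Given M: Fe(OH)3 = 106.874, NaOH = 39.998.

0.239 kg

n(Fe(OH)3) = 213.0 g / 106.874 g/mol = 1.993 mol.
From the equation the Fe(OH)3:NaOH mole ratio is 1:3, so n(NaOH) = 1.993 × 3/1 = 5.979 mol.
Mass of NaOH = 5.979 mol × 39.998 g/mol = 239.1 g.
Converting to kg: 239.1 g = 0.239 kg.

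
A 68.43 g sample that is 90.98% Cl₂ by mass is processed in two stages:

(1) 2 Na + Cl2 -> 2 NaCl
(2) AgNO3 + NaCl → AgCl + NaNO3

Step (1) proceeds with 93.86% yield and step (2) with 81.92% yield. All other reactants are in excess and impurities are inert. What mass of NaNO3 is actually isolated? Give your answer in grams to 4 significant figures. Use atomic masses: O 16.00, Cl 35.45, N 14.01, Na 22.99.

114.8 g

Pure Cl2 = 68.43 × 0.9098 = 62.258 g.
M(Cl2) = 2(35.45) = 70.90 g/mol.
M(NaNO3) = 22.99 + 14.01 + 3(16.00) = 85.00 g/mol.
n(Cl2) = 62.258 / 70.90 = 0.87810 mol.
Step 1 (Cl2:NaCl = 1:2): theoretical n(NaCl) = 1.7562 mol; at 93.86% yield, n(NaCl) = 1.6484 mol.
Step 2 (NaCl:NaNO3 = 1:1): theoretical n(NaNO3) = 1.6484 mol, so theoretical mass = 1.6484 × 85.00 = 140.11 g.
At 81.92% yield, actual mass of NaNO3 = 140.11 × 0.8192 = 114.78 g.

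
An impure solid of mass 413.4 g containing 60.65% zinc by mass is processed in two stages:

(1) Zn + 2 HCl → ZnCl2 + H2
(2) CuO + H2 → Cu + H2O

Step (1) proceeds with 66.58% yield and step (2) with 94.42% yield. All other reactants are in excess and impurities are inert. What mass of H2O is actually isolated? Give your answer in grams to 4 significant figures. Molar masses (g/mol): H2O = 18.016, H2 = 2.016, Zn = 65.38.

Pure Zn = 413.4 × 0.6065 = 250.73 g.
n(Zn) = 250.73 / 65.38 = 3.8349 mol.
Step 1 (Zn:H2 = 1:1): theoretical n(H2) = 3.8349 mol; at 66.58% yield, n(H2) = 2.5533 mol.
Step 2 (H2:H2O = 1:1): theoretical n(H2O) = 2.5533 mol, so theoretical mass = 2.5533 × 18.016 = 46.000 g.
At 94.42% yield, actual mass of H2O = 46.000 × 0.9442 = 43.433 g.

43.43 g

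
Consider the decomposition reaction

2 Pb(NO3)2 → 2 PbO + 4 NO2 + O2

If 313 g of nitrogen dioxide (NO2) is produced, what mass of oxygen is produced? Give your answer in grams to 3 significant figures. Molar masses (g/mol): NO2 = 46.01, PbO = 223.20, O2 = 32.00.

n(NO2) = 313.0 g / 46.01 g/mol = 6.803 mol.
From the equation the NO2:O2 mole ratio is 4:1, so n(O2) = 6.803 × 1/4 = 1.701 mol.
Mass of O2 = 1.701 mol × 32.00 g/mol = 54.42 g.

54.4 g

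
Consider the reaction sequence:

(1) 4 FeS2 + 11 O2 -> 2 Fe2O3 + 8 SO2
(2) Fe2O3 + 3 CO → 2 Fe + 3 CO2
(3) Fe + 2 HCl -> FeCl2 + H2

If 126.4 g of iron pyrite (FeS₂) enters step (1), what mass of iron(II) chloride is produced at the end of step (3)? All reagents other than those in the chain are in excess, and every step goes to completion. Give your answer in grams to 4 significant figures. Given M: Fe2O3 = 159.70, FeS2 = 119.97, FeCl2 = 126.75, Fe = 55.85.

n(FeS2) = 126.4 / 119.97 = 1.0536 mol.
Reaction (1): FeS2→Fe2O3 ratio 4:2 ⇒ n(Fe2O3) = 0.52680 mol.
Reaction (2): Fe2O3→Fe ratio 1:2 ⇒ n(Fe) = 1.0536 mol.
Reaction (3): Fe→FeCl2 ratio 1:1 ⇒ n(FeCl2) = 1.0536 mol.
Mass of FeCl2 = 1.0536 × 126.75 = 133.54 g.

133.5 g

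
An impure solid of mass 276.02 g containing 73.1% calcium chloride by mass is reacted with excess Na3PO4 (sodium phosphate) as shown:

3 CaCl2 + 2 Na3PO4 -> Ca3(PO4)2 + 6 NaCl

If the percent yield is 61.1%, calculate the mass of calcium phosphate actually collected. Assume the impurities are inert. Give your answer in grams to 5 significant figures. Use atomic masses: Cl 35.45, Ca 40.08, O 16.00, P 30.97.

114.85 g

Pure CaCl2 available = 276.02 g × 0.731 = 201.771 g.
M(CaCl2) = 40.08 + 2(35.45) = 110.98 g/mol.
M(Ca3(PO4)2) = 3(40.08) + 2(30.97) + 8(16.00) = 310.18 g/mol.
n(CaCl2) = 201.771 g / 110.98 g/mol = 1.81808 mol.
From the equation the CaCl2:Ca3(PO4)2 mole ratio is 3:1, so n(Ca3(PO4)2) = 1.81808 × 1/3 = 0.606027 mol.
Mass of Ca3(PO4)2 = 0.606027 mol × 310.18 g/mol = 187.977 g.
Actual mass collected = 187.977 g × 0.611 = 114.854 g.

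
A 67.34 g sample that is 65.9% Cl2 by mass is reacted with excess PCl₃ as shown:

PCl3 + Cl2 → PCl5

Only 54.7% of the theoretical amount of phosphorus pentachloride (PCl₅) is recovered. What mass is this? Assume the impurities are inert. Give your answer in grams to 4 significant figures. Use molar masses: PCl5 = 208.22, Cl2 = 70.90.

71.29 g

Pure Cl2 available = 67.34 g × 0.659 = 44.377 g.
n(Cl2) = 44.377 g / 70.90 g/mol = 0.62591 mol.
From the equation the Cl2:PCl5 mole ratio is 1:1, so n(PCl5) = 0.62591 × 1/1 = 0.62591 mol.
Mass of PCl5 = 0.62591 mol × 208.22 g/mol = 130.33 g.
Actual mass collected = 130.33 g × 0.547 = 71.289 g.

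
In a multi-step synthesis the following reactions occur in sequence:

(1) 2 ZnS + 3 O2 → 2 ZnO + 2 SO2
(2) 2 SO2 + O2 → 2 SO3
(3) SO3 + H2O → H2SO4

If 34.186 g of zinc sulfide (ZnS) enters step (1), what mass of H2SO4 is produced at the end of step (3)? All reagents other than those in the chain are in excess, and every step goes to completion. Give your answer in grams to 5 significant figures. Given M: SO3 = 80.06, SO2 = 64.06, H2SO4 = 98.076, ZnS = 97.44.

34.409 g

n(ZnS) = 34.186 / 97.44 = 0.350842 mol.
Reaction (1): ZnS→SO2 ratio 2:2 ⇒ n(SO2) = 0.350842 mol.
Reaction (2): SO2→SO3 ratio 2:2 ⇒ n(SO3) = 0.350842 mol.
Reaction (3): SO3→H2SO4 ratio 1:1 ⇒ n(H2SO4) = 0.350842 mol.
Mass of H2SO4 = 0.350842 × 98.076 = 34.4091 g.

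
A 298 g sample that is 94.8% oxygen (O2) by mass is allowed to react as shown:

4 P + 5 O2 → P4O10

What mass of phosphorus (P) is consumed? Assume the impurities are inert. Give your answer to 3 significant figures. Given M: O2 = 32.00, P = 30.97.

Mass of pure O2 = 298 g × 0.948 = 282.5 g.
n(O2) = 282.5 g / 32.00 g/mol = 8.828 mol.
From the equation the O2:P mole ratio is 5:4, so n(P) = 8.828 × 4/5 = 7.063 mol.
Mass of P = 7.063 mol × 30.97 g/mol = 218.7 g.

219 g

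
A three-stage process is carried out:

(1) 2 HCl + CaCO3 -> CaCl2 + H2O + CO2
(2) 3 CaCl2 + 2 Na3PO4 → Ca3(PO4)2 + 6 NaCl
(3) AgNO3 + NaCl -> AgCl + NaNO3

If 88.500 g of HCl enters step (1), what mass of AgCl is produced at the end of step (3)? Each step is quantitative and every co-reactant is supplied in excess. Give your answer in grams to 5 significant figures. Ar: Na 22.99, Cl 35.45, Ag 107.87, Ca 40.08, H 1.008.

M(HCl) = 1.008 + 35.45 = 36.458 g/mol.
M(AgCl) = 107.87 + 35.45 = 143.32 g/mol.
n(HCl) = 88.500 / 36.458 = 2.42745 mol.
Reaction (1): HCl→CaCl2 ratio 2:1 ⇒ n(CaCl2) = 1.21373 mol.
Reaction (2): CaCl2→NaCl ratio 3:6 ⇒ n(NaCl) = 2.42745 mol.
Reaction (3): NaCl→AgCl ratio 1:1 ⇒ n(AgCl) = 2.42745 mol.
Mass of AgCl = 2.42745 × 143.32 = 347.902 g.

347.90 g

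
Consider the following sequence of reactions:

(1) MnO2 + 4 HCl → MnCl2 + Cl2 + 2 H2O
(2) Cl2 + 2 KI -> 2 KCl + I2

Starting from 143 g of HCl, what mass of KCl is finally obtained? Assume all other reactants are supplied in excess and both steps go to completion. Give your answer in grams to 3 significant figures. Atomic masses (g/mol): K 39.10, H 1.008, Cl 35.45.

M(HCl) = 1.008 + 35.45 = 36.458 g/mol.
M(KCl) = 39.10 + 35.45 = 74.55 g/mol.
n(HCl) = 143.0 / 36.458 = 3.922 mol.
Step 1 gives a 4:1 ratio of HCl to Cl2, so n(Cl2) = 0.9806 mol.
In step 2 the Cl2:KCl ratio is 1:2, so n(KCl) = 1.961 mol.
Mass of KCl = 1.961 × 74.55 = 146.2 g.

146 g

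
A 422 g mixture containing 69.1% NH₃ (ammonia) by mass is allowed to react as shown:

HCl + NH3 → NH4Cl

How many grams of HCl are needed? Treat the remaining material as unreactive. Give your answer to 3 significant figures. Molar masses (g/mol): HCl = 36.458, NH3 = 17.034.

624 g

Mass of pure NH3 = 422 g × 0.691 = 291.6 g.
n(NH3) = 291.6 g / 17.034 g/mol = 17.12 mol.
From the equation the NH3:HCl mole ratio is 1:1, so n(HCl) = 17.12 × 1/1 = 17.12 mol.
Mass of HCl = 17.12 mol × 36.458 g/mol = 624.1 g.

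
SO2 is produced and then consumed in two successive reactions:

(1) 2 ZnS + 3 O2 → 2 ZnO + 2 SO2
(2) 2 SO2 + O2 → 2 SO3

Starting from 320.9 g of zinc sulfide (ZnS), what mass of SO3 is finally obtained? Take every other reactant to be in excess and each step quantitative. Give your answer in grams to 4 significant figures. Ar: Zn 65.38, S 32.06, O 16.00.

263.7 g

M(ZnS) = 65.38 + 32.06 = 97.44 g/mol.
M(SO3) = 32.06 + 3(16.00) = 80.06 g/mol.
n(ZnS) = 320.90 / 97.44 = 3.2933 mol.
Step 1 gives a 2:2 ratio of ZnS to SO2, so n(SO2) = 3.2933 mol.
In step 2 the SO2:SO3 ratio is 2:2, so n(SO3) = 3.2933 mol.
Mass of SO3 = 3.2933 × 80.06 = 263.66 g.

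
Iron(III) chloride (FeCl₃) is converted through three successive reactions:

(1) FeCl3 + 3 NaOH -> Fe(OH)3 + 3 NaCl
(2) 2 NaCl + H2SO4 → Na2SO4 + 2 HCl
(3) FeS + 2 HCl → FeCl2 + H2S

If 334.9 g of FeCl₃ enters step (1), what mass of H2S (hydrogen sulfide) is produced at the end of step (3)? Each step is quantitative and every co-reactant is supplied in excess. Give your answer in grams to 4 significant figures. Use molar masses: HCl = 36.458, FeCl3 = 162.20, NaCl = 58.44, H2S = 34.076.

105.5 g

n(FeCl3) = 334.9 / 162.20 = 2.0647 mol.
Reaction (1): FeCl3→NaCl ratio 1:3 ⇒ n(NaCl) = 6.1942 mol.
Reaction (2): NaCl→HCl ratio 2:2 ⇒ n(HCl) = 6.1942 mol.
Reaction (3): HCl→H2S ratio 2:1 ⇒ n(H2S) = 3.0971 mol.
Mass of H2S = 3.0971 × 34.076 = 105.54 g.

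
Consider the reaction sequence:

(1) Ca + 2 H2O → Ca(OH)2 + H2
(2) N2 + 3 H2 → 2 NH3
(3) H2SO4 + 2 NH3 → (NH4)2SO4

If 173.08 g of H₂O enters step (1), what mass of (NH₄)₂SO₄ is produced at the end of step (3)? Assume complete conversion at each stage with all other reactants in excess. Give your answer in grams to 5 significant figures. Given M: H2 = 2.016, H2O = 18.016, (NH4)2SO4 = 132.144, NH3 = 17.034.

211.58 g

n(H2O) = 173.08 / 18.016 = 9.60702 mol.
Reaction (1): H2O→H2 ratio 2:1 ⇒ n(H2) = 4.80351 mol.
Reaction (2): H2→NH3 ratio 3:2 ⇒ n(NH3) = 3.20234 mol.
Reaction (3): NH3→(NH4)2SO4 ratio 2:1 ⇒ n((NH4)2SO4) = 1.60117 mol.
Mass of (NH4)2SO4 = 1.60117 × 132.144 = 211.585 g.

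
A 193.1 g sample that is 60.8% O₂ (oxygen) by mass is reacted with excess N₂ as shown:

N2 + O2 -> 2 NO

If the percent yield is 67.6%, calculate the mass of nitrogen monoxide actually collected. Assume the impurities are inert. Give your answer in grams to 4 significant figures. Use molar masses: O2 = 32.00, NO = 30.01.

148.9 g

Pure O2 available = 193.1 g × 0.608 = 117.40 g.
n(O2) = 117.40 g / 32.00 g/mol = 3.6689 mol.
From the equation the O2:NO mole ratio is 1:2, so n(NO) = 3.6689 × 2/1 = 7.3378 mol.
Mass of NO = 7.3378 mol × 30.01 g/mol = 220.21 g.
Actual mass collected = 220.21 g × 0.676 = 148.86 g.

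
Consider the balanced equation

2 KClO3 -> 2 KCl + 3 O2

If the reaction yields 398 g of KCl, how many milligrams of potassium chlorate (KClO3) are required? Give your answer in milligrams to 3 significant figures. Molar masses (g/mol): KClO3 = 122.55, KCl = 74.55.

654000 mg

n(KCl) = 398.0 g / 74.55 g/mol = 5.339 mol.
From the equation the KCl:KClO3 mole ratio is 2:2, so n(KClO3) = 5.339 × 2/2 = 5.339 mol.
Mass of KClO3 = 5.339 mol × 122.55 g/mol = 654.3 g.
Converting to mg: 654.3 g = 654000 mg.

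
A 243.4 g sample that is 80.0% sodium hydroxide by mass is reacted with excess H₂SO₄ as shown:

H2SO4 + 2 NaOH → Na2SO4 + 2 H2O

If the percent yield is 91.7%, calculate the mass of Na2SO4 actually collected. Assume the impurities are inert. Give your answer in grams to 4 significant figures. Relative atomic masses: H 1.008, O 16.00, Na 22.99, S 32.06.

Pure NaOH available = 243.4 g × 0.800 = 194.72 g.
M(NaOH) = 22.99 + 16.00 + 1.008 = 39.998 g/mol.
M(Na2SO4) = 2(22.99) + 32.06 + 4(16.00) = 142.04 g/mol.
n(NaOH) = 194.72 g / 39.998 g/mol = 4.8682 mol.
From the equation the NaOH:Na2SO4 mole ratio is 2:1, so n(Na2SO4) = 4.8682 × 1/2 = 2.4341 mol.
Mass of Na2SO4 = 2.4341 mol × 142.04 g/mol = 345.74 g.
Actual mass collected = 345.74 g × 0.917 = 317.05 g.

317.0 g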